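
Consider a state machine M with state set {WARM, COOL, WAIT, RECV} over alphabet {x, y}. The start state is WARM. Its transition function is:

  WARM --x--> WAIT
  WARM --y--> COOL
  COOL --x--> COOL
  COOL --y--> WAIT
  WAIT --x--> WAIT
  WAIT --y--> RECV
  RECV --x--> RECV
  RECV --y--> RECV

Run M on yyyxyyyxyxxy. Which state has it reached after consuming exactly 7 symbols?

RECV

Trace: WARM -y-> COOL -y-> WAIT -y-> RECV -x-> RECV -y-> RECV -y-> RECV -y-> RECV
After 7 symbols: RECV.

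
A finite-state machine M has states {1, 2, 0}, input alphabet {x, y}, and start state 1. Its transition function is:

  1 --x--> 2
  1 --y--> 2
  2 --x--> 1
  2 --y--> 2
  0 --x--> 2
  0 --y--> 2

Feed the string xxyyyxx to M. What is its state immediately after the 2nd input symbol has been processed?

1

Trace: 1 -x-> 2 -x-> 1
After 2 symbols: 1.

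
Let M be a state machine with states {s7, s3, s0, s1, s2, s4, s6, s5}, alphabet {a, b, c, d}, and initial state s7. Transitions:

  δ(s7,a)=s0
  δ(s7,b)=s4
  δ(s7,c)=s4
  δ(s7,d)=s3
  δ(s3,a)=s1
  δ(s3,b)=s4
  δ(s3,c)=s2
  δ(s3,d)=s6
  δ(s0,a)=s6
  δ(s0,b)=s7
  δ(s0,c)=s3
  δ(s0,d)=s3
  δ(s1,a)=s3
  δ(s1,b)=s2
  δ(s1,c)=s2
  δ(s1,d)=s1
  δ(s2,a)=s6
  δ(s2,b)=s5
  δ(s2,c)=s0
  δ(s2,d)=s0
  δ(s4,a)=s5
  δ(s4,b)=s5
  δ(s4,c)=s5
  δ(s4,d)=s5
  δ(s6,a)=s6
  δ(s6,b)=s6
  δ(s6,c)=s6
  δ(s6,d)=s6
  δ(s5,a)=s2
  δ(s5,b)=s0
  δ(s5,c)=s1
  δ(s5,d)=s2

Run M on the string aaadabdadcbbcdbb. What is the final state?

Trace: s7 -a-> s0 -a-> s6 -a-> s6 -d-> s6 -a-> s6 -b-> s6 -d-> s6 -a-> s6 -d-> s6 -c-> s6 -b-> s6 -b-> s6 -c-> s6 -d-> s6 -b-> s6 -b-> s6

s6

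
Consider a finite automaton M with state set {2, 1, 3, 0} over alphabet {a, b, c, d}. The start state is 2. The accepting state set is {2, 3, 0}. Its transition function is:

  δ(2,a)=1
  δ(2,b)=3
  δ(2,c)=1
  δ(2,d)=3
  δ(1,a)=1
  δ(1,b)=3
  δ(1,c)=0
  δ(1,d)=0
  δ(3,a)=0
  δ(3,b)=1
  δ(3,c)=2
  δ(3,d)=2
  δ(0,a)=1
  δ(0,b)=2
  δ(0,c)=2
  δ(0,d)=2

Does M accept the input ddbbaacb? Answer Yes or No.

2 → 3 → 2 → 3 → 1 → 1 → 1 → 0 → 2
End state 2 is accepting.

Yes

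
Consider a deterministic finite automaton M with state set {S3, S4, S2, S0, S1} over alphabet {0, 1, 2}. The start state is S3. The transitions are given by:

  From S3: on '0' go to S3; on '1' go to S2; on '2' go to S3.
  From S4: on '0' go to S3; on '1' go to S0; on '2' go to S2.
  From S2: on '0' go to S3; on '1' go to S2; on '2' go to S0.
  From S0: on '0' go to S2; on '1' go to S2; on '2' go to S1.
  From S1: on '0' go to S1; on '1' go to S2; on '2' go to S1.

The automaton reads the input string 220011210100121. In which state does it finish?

S2

Trace: S3 -2-> S3 -2-> S3 -0-> S3 -0-> S3 -1-> S2 -1-> S2 -2-> S0 -1-> S2 -0-> S3 -1-> S2 -0-> S3 -0-> S3 -1-> S2 -2-> S0 -1-> S2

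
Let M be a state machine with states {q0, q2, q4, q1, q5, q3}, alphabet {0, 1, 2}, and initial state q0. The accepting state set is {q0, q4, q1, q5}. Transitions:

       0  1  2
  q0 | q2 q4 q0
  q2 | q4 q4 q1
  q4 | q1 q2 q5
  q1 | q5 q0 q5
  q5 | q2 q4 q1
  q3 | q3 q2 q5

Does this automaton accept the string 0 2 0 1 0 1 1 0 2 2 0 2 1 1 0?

Trace: q0 -0-> q2 -2-> q1 -0-> q5 -1-> q4 -0-> q1 -1-> q0 -1-> q4 -0-> q1 -2-> q5 -2-> q1 -0-> q5 -2-> q1 -1-> q0 -1-> q4 -0-> q1
End state q1 is accepting.

Yes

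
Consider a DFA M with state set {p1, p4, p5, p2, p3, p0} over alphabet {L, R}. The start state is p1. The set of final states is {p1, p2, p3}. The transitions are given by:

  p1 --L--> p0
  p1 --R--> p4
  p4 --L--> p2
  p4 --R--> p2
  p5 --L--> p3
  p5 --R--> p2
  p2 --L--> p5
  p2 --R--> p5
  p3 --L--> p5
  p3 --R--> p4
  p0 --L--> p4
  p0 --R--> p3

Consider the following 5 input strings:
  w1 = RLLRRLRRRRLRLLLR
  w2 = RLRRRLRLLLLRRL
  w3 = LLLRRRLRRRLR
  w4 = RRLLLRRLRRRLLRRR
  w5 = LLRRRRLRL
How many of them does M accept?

4

w1:
  start at p1
  read 'R': p1 → p4
  read 'L': p4 → p2
  read 'L': p2 → p5
  read 'R': p5 → p2
  read 'R': p2 → p5
  read 'L': p5 → p3
  read 'R': p3 → p4
  read 'R': p4 → p2
  read 'R': p2 → p5
  read 'R': p5 → p2
  read 'L': p2 → p5
  read 'R': p5 → p2
  read 'L': p2 → p5
  read 'L': p5 → p3
  read 'L': p3 → p5
  read 'R': p5 → p2
  end p2, accepted
w2:
  start at p1
  read 'R': p1 → p4
  read 'L': p4 → p2
  read 'R': p2 → p5
  read 'R': p5 → p2
  read 'R': p2 → p5
  read 'L': p5 → p3
  read 'R': p3 → p4
  read 'L': p4 → p2
  read 'L': p2 → p5
  read 'L': p5 → p3
  read 'L': p3 → p5
  read 'R': p5 → p2
  read 'R': p2 → p5
  read 'L': p5 → p3
  end p3, accepted
w3:
  start at p1
  read 'L': p1 → p0
  read 'L': p0 → p4
  read 'L': p4 → p2
  read 'R': p2 → p5
  read 'R': p5 → p2
  read 'R': p2 → p5
  read 'L': p5 → p3
  read 'R': p3 → p4
  read 'R': p4 → p2
  read 'R': p2 → p5
  read 'L': p5 → p3
  read 'R': p3 → p4
  end p4, rejected
w4:
  start at p1
  read 'R': p1 → p4
  read 'R': p4 → p2
  read 'L': p2 → p5
  read 'L': p5 → p3
  read 'L': p3 → p5
  read 'R': p5 → p2
  read 'R': p2 → p5
  read 'L': p5 → p3
  read 'R': p3 → p4
  read 'R': p4 → p2
  read 'R': p2 → p5
  read 'L': p5 → p3
  read 'L': p3 → p5
  read 'R': p5 → p2
  read 'R': p2 → p5
  read 'R': p5 → p2
  end p2, accepted
w5:
  start at p1
  read 'L': p1 → p0
  read 'L': p0 → p4
  read 'R': p4 → p2
  read 'R': p2 → p5
  read 'R': p5 → p2
  read 'R': p2 → p5
  read 'L': p5 → p3
  read 'R': p3 → p4
  read 'L': p4 → p2
  end p2, accepted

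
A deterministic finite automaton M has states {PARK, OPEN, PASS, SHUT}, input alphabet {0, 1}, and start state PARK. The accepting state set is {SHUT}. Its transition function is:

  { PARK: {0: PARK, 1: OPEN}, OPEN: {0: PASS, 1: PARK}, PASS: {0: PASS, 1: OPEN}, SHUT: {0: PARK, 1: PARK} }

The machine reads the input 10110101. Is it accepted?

No

start at PARK
read '1': PARK → OPEN
read '0': OPEN → PASS
read '1': PASS → OPEN
read '1': OPEN → PARK
read '0': PARK → PARK
read '1': PARK → OPEN
read '0': OPEN → PASS
read '1': PASS → OPEN
End state OPEN is not accepting.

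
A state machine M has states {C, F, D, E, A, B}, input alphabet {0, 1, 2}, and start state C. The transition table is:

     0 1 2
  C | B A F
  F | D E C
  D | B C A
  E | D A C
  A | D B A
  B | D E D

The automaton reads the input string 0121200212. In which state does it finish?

F

start at C
read '0': C → B
read '1': B → E
read '2': E → C
read '1': C → A
read '2': A → A
read '0': A → D
read '0': D → B
read '2': B → D
read '1': D → C
read '2': C → F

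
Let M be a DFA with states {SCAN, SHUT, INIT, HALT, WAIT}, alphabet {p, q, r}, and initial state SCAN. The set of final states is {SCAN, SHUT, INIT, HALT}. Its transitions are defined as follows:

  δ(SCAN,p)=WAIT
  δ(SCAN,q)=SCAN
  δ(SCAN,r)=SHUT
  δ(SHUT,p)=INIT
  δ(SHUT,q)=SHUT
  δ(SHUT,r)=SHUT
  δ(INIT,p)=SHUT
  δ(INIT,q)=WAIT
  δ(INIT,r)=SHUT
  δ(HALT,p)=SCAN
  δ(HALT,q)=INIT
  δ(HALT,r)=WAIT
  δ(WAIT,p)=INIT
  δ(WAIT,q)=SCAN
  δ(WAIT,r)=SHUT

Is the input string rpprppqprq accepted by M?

start at SCAN
read 'r': SCAN → SHUT
read 'p': SHUT → INIT
read 'p': INIT → SHUT
read 'r': SHUT → SHUT
read 'p': SHUT → INIT
read 'p': INIT → SHUT
read 'q': SHUT → SHUT
read 'p': SHUT → INIT
read 'r': INIT → SHUT
read 'q': SHUT → SHUT
End state SHUT is accepting.

Yes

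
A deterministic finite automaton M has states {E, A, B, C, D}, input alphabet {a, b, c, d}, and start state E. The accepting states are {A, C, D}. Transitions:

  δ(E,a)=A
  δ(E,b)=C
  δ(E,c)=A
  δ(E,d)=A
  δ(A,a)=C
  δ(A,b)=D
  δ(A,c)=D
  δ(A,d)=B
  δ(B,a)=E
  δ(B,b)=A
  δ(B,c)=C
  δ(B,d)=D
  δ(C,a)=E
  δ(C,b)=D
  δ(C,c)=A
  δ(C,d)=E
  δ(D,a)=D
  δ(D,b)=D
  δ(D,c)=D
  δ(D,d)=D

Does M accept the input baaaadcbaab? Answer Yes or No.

Trace: E -b-> C -a-> E -a-> A -a-> C -a-> E -d-> A -c-> D -b-> D -a-> D -a-> D -b-> D
End state D is accepting.

Yes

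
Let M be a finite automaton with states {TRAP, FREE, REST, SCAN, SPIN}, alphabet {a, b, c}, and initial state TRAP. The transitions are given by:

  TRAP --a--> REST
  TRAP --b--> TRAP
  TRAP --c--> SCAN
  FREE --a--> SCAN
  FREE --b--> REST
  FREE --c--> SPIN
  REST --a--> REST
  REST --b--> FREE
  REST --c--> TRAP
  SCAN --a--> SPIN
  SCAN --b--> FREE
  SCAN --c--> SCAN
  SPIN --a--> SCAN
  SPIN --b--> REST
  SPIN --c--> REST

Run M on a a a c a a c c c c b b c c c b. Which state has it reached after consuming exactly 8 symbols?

SCAN

Trace: TRAP -a-> REST -a-> REST -a-> REST -c-> TRAP -a-> REST -a-> REST -c-> TRAP -c-> SCAN
After 8 symbols: SCAN.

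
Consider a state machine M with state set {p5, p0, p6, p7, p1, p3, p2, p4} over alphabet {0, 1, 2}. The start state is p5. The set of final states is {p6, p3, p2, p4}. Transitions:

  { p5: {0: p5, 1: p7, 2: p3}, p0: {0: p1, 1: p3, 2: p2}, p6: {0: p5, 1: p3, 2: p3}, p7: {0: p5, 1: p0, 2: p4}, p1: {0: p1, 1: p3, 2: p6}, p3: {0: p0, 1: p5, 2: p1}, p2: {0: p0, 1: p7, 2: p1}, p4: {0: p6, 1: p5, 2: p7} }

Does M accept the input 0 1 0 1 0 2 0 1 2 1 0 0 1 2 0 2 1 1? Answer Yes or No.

No

p5 → p5 → p7 → p5 → p7 → p5 → p3 → p0 → p3 → p1 → p3 → p0 → p1 → p3 → p1 → p1 → p6 → p3 → p5
End state p5 is not accepting.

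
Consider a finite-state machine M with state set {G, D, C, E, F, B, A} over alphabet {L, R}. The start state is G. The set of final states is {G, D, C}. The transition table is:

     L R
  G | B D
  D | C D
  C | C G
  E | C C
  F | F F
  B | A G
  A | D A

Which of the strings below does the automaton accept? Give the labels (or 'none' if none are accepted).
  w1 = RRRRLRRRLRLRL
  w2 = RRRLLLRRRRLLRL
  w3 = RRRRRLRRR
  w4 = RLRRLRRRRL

w3, w4

w1: G → D → D → D → D → C → G → D → D → C → G → B → G → B  → end B, rejected
w2: G → D → D → D → C → C → C → G → D → D → D → C → C → G → B  → end B, rejected
w3: G → D → D → D → D → D → C → G → D → D  → end D, accepted
w4: G → D → C → G → D → C → G → D → D → D → C  → end C, accepted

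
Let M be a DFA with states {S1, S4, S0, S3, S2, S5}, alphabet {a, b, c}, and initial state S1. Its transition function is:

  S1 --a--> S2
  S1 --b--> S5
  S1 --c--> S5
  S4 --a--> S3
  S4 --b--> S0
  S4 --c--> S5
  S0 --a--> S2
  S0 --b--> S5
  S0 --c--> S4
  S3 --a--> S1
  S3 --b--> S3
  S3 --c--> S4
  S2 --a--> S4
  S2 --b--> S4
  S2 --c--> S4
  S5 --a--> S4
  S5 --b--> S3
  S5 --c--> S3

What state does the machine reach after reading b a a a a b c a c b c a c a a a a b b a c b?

start at S1
read 'b': S1 → S5
read 'a': S5 → S4
read 'a': S4 → S3
read 'a': S3 → S1
read 'a': S1 → S2
read 'b': S2 → S4
read 'c': S4 → S5
read 'a': S5 → S4
read 'c': S4 → S5
read 'b': S5 → S3
read 'c': S3 → S4
read 'a': S4 → S3
read 'c': S3 → S4
read 'a': S4 → S3
read 'a': S3 → S1
read 'a': S1 → S2
read 'a': S2 → S4
read 'b': S4 → S0
read 'b': S0 → S5
read 'a': S5 → S4
read 'c': S4 → S5
read 'b': S5 → S3

S3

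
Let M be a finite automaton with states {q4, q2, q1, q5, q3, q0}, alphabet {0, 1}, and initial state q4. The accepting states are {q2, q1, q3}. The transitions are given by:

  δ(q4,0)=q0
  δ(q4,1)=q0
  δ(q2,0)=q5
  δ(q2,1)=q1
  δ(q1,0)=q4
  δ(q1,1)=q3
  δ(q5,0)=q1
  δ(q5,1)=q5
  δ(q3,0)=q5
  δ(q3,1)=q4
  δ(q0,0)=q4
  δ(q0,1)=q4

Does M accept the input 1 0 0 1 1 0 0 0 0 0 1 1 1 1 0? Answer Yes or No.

No

start at q4
read '1': q4 → q0
read '0': q0 → q4
read '0': q4 → q0
read '1': q0 → q4
read '1': q4 → q0
read '0': q0 → q4
read '0': q4 → q0
read '0': q0 → q4
read '0': q4 → q0
read '0': q0 → q4
read '1': q4 → q0
read '1': q0 → q4
read '1': q4 → q0
read '1': q0 → q4
read '0': q4 → q0
End state q0 is not accepting.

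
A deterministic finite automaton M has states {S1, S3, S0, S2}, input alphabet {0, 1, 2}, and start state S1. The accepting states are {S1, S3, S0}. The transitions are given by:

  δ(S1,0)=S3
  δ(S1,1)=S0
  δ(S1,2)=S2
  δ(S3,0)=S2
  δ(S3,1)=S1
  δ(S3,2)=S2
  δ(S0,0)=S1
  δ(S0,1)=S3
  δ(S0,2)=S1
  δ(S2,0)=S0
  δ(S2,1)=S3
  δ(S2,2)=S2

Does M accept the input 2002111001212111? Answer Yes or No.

Yes

S1 → S2 → S0 → S1 → S2 → S3 → S1 → S0 → S1 → S3 → S1 → S2 → S3 → S2 → S3 → S1 → S0
End state S0 is accepting.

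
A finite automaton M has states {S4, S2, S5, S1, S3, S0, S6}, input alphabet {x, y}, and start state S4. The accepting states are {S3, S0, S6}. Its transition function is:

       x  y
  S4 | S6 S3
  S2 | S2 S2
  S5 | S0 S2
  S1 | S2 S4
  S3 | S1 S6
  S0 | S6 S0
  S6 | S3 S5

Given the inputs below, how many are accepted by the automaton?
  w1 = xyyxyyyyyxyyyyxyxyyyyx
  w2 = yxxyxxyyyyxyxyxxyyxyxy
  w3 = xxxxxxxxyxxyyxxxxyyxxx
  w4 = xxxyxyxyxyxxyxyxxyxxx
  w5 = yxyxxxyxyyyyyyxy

w1: S4 → S6 → S5 → S2 → S2 → S2 → S2 → S2 → S2 → S2 → S2 → S2 → S2 → S2 → S2 → S2 → S2 → S2 → S2 → S2 → S2 → S2 → S2  → end S2, rejected
w2: S4 → S3 → S1 → S2 → S2 → S2 → S2 → S2 → S2 → S2 → S2 → S2 → S2 → S2 → S2 → S2 → S2 → S2 → S2 → S2 → S2 → S2 → S2  → end S2, rejected
w3: S4 → S6 → S3 → S1 → S2 → S2 → S2 → S2 → S2 → S2 → S2 → S2 → S2 → S2 → S2 → S2 → S2 → S2 → S2 → S2 → S2 → S2 → S2  → end S2, rejected
w4: S4 → S6 → S3 → S1 → S4 → S6 → S5 → S0 → S0 → S6 → S5 → S0 → S6 → S5 → S0 → S0 → S6 → S3 → S6 → S3 → S1 → S2  → end S2, rejected
w5: S4 → S3 → S1 → S4 → S6 → S3 → S1 → S4 → S6 → S5 → S2 → S2 → S2 → S2 → S2 → S2 → S2  → end S2, rejected

0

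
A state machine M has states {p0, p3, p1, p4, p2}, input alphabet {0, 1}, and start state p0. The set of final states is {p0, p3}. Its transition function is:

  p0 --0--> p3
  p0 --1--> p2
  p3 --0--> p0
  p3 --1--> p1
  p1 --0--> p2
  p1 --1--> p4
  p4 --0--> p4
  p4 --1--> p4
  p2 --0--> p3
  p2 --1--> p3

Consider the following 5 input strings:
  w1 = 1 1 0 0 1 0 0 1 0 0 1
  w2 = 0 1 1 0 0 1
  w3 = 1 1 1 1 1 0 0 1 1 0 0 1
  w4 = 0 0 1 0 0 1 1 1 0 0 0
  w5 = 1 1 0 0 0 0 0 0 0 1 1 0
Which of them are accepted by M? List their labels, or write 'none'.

w1: p0 → p2 → p3 → p0 → p3 → p1 → p2 → p3 → p1 → p2 → p3 → p1  → end p1, rejected
w2: p0 → p3 → p1 → p4 → p4 → p4 → p4  → end p4, rejected
w3: p0 → p2 → p3 → p1 → p4 → p4 → p4 → p4 → p4 → p4 → p4 → p4 → p4  → end p4, rejected
w4: p0 → p3 → p0 → p2 → p3 → p0 → p2 → p3 → p1 → p2 → p3 → p0  → end p0, accepted
w5: p0 → p2 → p3 → p0 → p3 → p0 → p3 → p0 → p3 → p0 → p2 → p3 → p0  → end p0, accepted

w4, w5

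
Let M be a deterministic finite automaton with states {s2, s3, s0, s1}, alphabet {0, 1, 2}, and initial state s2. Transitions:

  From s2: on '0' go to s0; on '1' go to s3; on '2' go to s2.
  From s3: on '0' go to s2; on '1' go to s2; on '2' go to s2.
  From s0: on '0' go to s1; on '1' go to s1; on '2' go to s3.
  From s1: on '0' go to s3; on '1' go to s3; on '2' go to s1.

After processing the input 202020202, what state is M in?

s2

Trace: s2 -2-> s2 -0-> s0 -2-> s3 -0-> s2 -2-> s2 -0-> s0 -2-> s3 -0-> s2 -2-> s2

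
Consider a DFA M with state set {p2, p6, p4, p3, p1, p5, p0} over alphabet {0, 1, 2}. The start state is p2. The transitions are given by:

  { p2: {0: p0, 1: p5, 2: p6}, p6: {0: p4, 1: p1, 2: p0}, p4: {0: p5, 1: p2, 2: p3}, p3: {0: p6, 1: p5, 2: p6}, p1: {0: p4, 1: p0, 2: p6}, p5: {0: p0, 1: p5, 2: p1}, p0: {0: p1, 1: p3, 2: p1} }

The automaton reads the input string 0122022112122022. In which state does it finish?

p6

p2 → p0 → p3 → p6 → p0 → p1 → p6 → p0 → p3 → p5 → p1 → p0 → p1 → p6 → p4 → p3 → p6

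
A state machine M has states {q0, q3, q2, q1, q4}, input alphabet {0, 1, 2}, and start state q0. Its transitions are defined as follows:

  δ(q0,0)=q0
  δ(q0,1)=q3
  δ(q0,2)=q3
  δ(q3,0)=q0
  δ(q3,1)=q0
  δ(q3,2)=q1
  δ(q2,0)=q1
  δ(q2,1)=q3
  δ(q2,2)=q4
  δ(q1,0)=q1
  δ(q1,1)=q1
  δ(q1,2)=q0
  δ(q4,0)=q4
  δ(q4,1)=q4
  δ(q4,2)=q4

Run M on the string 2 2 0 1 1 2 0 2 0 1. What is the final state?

start at q0
read '2': q0 → q3
read '2': q3 → q1
read '0': q1 → q1
read '1': q1 → q1
read '1': q1 → q1
read '2': q1 → q0
read '0': q0 → q0
read '2': q0 → q3
read '0': q3 → q0
read '1': q0 → q3

q3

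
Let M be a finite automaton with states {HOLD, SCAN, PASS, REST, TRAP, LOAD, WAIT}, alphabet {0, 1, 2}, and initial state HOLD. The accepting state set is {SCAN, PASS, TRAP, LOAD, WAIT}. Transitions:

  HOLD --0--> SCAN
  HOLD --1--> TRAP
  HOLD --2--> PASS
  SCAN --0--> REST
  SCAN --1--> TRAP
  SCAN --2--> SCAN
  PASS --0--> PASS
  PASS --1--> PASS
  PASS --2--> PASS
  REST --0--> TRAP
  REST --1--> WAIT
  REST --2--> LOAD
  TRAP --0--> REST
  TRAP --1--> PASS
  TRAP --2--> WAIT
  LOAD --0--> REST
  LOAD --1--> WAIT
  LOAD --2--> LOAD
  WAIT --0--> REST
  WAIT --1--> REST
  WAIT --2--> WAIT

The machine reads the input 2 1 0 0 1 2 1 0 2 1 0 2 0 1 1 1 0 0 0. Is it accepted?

start at HOLD
read '2': HOLD → PASS
read '1': PASS → PASS
read '0': PASS → PASS
read '0': PASS → PASS
read '1': PASS → PASS
read '2': PASS → PASS
read '1': PASS → PASS
read '0': PASS → PASS
read '2': PASS → PASS
read '1': PASS → PASS
read '0': PASS → PASS
read '2': PASS → PASS
read '0': PASS → PASS
read '1': PASS → PASS
read '1': PASS → PASS
read '1': PASS → PASS
read '0': PASS → PASS
read '0': PASS → PASS
read '0': PASS → PASS
End state PASS is accepting.

Yes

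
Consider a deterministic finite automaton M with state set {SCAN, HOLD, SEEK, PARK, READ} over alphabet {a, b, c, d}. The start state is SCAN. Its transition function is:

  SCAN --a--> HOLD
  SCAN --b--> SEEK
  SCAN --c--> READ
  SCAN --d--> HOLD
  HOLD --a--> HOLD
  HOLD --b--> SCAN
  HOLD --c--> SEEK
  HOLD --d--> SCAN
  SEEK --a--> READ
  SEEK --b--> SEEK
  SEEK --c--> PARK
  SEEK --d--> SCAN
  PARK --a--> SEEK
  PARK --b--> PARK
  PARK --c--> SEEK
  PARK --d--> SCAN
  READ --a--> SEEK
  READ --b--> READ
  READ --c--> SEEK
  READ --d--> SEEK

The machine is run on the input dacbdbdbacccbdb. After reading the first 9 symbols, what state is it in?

READ

start at SCAN
read 'd': SCAN → HOLD
read 'a': HOLD → HOLD
read 'c': HOLD → SEEK
read 'b': SEEK → SEEK
read 'd': SEEK → SCAN
read 'b': SCAN → SEEK
read 'd': SEEK → SCAN
read 'b': SCAN → SEEK
read 'a': SEEK → READ
After 9 symbols: READ.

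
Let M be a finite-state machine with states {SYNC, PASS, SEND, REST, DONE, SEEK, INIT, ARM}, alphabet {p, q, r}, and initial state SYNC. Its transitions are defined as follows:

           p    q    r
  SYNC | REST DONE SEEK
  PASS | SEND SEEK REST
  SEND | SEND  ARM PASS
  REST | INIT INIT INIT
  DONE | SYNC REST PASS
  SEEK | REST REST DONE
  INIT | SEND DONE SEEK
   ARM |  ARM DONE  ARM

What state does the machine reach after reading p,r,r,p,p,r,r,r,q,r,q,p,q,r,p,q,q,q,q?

INIT

start at SYNC
read 'p': SYNC → REST
read 'r': REST → INIT
read 'r': INIT → SEEK
read 'p': SEEK → REST
read 'p': REST → INIT
read 'r': INIT → SEEK
read 'r': SEEK → DONE
read 'r': DONE → PASS
read 'q': PASS → SEEK
read 'r': SEEK → DONE
read 'q': DONE → REST
read 'p': REST → INIT
read 'q': INIT → DONE
read 'r': DONE → PASS
read 'p': PASS → SEND
read 'q': SEND → ARM
read 'q': ARM → DONE
read 'q': DONE → REST
read 'q': REST → INIT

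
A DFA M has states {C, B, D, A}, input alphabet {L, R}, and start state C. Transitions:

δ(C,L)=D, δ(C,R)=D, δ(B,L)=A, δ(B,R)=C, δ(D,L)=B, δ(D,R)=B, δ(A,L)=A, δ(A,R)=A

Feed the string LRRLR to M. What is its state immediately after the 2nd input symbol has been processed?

B

start at C
read 'L': C → D
read 'R': D → B
After 2 symbols: B.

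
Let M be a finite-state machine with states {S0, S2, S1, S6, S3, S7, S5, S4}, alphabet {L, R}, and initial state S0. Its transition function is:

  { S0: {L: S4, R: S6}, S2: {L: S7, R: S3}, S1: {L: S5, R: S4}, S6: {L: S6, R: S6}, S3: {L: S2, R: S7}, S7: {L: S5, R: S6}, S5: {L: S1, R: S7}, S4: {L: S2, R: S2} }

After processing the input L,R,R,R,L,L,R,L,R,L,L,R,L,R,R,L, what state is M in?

S6

S0 → S4 → S2 → S3 → S7 → S5 → S1 → S4 → S2 → S3 → S2 → S7 → S6 → S6 → S6 → S6 → S6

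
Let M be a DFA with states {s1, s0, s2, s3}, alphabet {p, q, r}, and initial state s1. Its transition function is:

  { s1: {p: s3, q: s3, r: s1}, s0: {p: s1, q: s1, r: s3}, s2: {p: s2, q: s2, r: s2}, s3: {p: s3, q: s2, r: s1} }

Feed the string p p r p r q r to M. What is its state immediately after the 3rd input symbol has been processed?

start at s1
read 'p': s1 → s3
read 'p': s3 → s3
read 'r': s3 → s1
After 3 symbols: s1.

s1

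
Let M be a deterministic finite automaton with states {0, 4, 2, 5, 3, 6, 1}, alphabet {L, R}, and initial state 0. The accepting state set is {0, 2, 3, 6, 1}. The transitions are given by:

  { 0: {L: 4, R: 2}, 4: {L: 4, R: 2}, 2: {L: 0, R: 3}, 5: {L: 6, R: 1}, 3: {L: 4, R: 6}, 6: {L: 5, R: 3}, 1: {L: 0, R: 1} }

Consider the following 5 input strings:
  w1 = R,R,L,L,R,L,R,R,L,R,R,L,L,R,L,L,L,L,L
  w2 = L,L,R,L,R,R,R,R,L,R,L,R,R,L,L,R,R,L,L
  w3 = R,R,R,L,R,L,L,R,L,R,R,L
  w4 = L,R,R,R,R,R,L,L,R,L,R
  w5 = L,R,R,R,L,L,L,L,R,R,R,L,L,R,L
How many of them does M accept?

w1: 0 → 2 → 3 → 4 → 4 → 2 → 0 → 2 → 3 → 4 → 2 → 3 → 4 → 4 → 2 → 0 → 4 → 4 → 4 → 4  → end 4, rejected
w2: 0 → 4 → 4 → 2 → 0 → 2 → 3 → 6 → 3 → 4 → 2 → 0 → 2 → 3 → 4 → 4 → 2 → 3 → 4 → 4  → end 4, rejected
w3: 0 → 2 → 3 → 6 → 5 → 1 → 0 → 4 → 2 → 0 → 2 → 3 → 4  → end 4, rejected
w4: 0 → 4 → 2 → 3 → 6 → 3 → 6 → 5 → 6 → 3 → 4 → 2  → end 2, accepted
w5: 0 → 4 → 2 → 3 → 6 → 5 → 6 → 5 → 6 → 3 → 6 → 3 → 4 → 4 → 2 → 0  → end 0, accepted

2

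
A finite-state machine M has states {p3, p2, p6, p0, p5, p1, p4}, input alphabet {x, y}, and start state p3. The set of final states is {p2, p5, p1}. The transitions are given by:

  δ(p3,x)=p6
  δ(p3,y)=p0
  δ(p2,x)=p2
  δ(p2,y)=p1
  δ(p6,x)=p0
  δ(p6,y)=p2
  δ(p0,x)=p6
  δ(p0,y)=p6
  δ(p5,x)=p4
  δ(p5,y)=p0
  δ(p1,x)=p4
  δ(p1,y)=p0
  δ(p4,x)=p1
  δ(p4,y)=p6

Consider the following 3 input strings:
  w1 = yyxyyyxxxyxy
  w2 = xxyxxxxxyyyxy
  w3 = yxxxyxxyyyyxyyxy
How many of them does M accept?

w1: Trace: p3 -y-> p0 -y-> p6 -x-> p0 -y-> p6 -y-> p2 -y-> p1 -x-> p4 -x-> p1 -x-> p4 -y-> p6 -x-> p0 -y-> p6  → end p6, rejected
w2: Trace: p3 -x-> p6 -x-> p0 -y-> p6 -x-> p0 -x-> p6 -x-> p0 -x-> p6 -x-> p0 -y-> p6 -y-> p2 -y-> p1 -x-> p4 -y-> p6  → end p6, rejected
w3: Trace: p3 -y-> p0 -x-> p6 -x-> p0 -x-> p6 -y-> p2 -x-> p2 -x-> p2 -y-> p1 -y-> p0 -y-> p6 -y-> p2 -x-> p2 -y-> p1 -y-> p0 -x-> p6 -y-> p2  → end p2, accepted

1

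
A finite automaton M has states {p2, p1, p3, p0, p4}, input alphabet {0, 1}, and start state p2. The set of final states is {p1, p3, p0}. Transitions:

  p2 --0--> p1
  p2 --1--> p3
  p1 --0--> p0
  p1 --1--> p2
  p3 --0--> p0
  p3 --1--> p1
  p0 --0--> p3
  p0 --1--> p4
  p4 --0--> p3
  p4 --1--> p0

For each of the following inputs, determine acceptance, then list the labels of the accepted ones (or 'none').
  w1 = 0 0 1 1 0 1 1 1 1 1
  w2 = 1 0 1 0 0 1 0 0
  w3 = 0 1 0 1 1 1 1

w1: Trace: p2 -0-> p1 -0-> p0 -1-> p4 -1-> p0 -0-> p3 -1-> p1 -1-> p2 -1-> p3 -1-> p1 -1-> p2  → end p2, rejected
w2: Trace: p2 -1-> p3 -0-> p0 -1-> p4 -0-> p3 -0-> p0 -1-> p4 -0-> p3 -0-> p0  → end p0, accepted
w3: Trace: p2 -0-> p1 -1-> p2 -0-> p1 -1-> p2 -1-> p3 -1-> p1 -1-> p2  → end p2, rejected

w2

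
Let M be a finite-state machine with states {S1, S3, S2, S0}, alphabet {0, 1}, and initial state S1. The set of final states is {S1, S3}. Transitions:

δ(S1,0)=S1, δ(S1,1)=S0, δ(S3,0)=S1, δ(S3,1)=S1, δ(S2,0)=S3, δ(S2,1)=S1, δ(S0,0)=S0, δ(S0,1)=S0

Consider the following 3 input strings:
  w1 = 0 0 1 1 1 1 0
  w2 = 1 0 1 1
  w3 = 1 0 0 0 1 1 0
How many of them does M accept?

w1: S1 → S1 → S1 → S0 → S0 → S0 → S0 → S0  → end S0, rejected
w2: S1 → S0 → S0 → S0 → S0  → end S0, rejected
w3: S1 → S0 → S0 → S0 → S0 → S0 → S0 → S0  → end S0, rejected

0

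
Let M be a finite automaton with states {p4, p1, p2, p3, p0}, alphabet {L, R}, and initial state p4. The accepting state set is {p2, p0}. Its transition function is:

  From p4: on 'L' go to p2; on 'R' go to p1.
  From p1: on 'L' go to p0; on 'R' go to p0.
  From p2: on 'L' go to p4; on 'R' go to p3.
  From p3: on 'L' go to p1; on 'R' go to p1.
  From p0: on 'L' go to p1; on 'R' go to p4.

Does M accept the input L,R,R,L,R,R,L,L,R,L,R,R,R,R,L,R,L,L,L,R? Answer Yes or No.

Yes

p4 → p2 → p3 → p1 → p0 → p4 → p1 → p0 → p1 → p0 → p1 → p0 → p4 → p1 → p0 → p1 → p0 → p1 → p0 → p1 → p0
End state p0 is accepting.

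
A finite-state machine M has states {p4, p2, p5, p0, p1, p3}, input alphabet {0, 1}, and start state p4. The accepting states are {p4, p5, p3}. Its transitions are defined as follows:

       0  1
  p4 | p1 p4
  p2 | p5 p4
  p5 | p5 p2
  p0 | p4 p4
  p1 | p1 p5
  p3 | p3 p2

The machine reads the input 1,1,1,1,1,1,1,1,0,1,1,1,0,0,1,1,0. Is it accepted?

start at p4
read '1': p4 → p4
read '1': p4 → p4
read '1': p4 → p4
read '1': p4 → p4
read '1': p4 → p4
read '1': p4 → p4
read '1': p4 → p4
read '1': p4 → p4
read '0': p4 → p1
read '1': p1 → p5
read '1': p5 → p2
read '1': p2 → p4
read '0': p4 → p1
read '0': p1 → p1
read '1': p1 → p5
read '1': p5 → p2
read '0': p2 → p5
End state p5 is accepting.

Yes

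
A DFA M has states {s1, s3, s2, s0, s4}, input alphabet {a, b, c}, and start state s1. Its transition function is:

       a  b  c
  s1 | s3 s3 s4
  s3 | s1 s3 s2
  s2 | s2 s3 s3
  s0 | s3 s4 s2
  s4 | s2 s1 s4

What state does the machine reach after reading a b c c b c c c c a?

s1 → s3 → s3 → s2 → s3 → s3 → s2 → s3 → s2 → s3 → s1

s1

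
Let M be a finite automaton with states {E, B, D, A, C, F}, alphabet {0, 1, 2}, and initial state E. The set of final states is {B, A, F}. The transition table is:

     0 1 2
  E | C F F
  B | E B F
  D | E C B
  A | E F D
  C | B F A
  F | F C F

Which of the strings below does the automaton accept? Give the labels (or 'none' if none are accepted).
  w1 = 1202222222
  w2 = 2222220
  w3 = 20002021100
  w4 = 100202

w1, w2, w3, w4

w1: E → F → F → F → F → F → F → F → F → F → F  → end F, accepted
w2: E → F → F → F → F → F → F → F  → end F, accepted
w3: E → F → F → F → F → F → F → F → C → F → F → F  → end F, accepted
w4: E → F → F → F → F → F → F  → end F, accepted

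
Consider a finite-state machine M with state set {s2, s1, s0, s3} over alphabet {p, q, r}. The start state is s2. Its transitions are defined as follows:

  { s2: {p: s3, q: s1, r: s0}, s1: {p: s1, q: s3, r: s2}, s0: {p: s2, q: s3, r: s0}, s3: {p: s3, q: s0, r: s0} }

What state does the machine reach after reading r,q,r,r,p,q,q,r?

s2 → s0 → s3 → s0 → s0 → s2 → s1 → s3 → s0

s0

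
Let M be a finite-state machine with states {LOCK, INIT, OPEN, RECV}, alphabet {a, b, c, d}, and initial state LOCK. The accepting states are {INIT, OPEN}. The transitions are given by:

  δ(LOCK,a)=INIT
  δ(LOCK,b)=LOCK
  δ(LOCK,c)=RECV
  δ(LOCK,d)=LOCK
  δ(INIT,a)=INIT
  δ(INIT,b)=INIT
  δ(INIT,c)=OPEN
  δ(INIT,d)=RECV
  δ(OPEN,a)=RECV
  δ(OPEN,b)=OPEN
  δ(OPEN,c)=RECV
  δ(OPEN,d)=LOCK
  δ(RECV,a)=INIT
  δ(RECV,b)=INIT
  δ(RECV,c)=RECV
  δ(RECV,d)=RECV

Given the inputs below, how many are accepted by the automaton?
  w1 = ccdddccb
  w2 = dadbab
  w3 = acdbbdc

w1:
  start at LOCK
  read 'c': LOCK → RECV
  read 'c': RECV → RECV
  read 'd': RECV → RECV
  read 'd': RECV → RECV
  read 'd': RECV → RECV
  read 'c': RECV → RECV
  read 'c': RECV → RECV
  read 'b': RECV → INIT
  end INIT, accepted
w2:
  start at LOCK
  read 'd': LOCK → LOCK
  read 'a': LOCK → INIT
  read 'd': INIT → RECV
  read 'b': RECV → INIT
  read 'a': INIT → INIT
  read 'b': INIT → INIT
  end INIT, accepted
w3:
  start at LOCK
  read 'a': LOCK → INIT
  read 'c': INIT → OPEN
  read 'd': OPEN → LOCK
  read 'b': LOCK → LOCK
  read 'b': LOCK → LOCK
  read 'd': LOCK → LOCK
  read 'c': LOCK → RECV
  end RECV, rejected

2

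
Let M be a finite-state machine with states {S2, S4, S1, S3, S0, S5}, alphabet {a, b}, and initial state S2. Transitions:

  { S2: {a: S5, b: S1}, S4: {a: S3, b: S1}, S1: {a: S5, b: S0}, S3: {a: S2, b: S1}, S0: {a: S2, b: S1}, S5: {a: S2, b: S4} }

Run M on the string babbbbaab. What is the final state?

S1

S2 → S1 → S5 → S4 → S1 → S0 → S1 → S5 → S2 → S1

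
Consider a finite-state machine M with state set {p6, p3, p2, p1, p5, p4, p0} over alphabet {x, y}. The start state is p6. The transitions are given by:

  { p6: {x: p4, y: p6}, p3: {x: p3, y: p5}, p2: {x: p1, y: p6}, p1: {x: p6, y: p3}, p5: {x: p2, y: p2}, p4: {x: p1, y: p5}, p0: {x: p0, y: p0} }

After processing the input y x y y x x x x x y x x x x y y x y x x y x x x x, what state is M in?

p4

start at p6
read 'y': p6 → p6
read 'x': p6 → p4
read 'y': p4 → p5
read 'y': p5 → p2
read 'x': p2 → p1
read 'x': p1 → p6
read 'x': p6 → p4
read 'x': p4 → p1
read 'x': p1 → p6
read 'y': p6 → p6
read 'x': p6 → p4
read 'x': p4 → p1
read 'x': p1 → p6
read 'x': p6 → p4
read 'y': p4 → p5
read 'y': p5 → p2
read 'x': p2 → p1
read 'y': p1 → p3
read 'x': p3 → p3
read 'x': p3 → p3
read 'y': p3 → p5
read 'x': p5 → p2
read 'x': p2 → p1
read 'x': p1 → p6
read 'x': p6 → p4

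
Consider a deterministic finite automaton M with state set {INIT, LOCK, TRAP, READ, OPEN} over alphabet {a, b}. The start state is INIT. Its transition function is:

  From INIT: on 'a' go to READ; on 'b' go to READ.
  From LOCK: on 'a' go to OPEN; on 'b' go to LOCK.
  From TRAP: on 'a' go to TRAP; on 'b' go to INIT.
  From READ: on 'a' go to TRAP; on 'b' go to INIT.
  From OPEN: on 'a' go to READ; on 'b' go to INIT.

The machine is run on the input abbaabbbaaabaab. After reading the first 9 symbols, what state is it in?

start at INIT
read 'a': INIT → READ
read 'b': READ → INIT
read 'b': INIT → READ
read 'a': READ → TRAP
read 'a': TRAP → TRAP
read 'b': TRAP → INIT
read 'b': INIT → READ
read 'b': READ → INIT
read 'a': INIT → READ
After 9 symbols: READ.

READ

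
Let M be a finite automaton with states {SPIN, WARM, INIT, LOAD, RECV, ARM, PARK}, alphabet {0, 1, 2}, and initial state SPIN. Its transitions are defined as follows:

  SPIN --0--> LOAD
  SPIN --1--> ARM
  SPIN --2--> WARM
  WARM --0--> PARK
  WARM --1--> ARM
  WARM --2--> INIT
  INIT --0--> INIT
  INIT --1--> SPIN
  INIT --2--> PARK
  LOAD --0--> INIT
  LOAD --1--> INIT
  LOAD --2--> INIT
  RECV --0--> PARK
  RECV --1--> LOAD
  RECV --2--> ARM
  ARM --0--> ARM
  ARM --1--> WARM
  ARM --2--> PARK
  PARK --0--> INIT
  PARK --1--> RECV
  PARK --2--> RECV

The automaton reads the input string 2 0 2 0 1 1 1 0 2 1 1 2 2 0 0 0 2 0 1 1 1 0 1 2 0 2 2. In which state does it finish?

Trace: SPIN -2-> WARM -0-> PARK -2-> RECV -0-> PARK -1-> RECV -1-> LOAD -1-> INIT -0-> INIT -2-> PARK -1-> RECV -1-> LOAD -2-> INIT -2-> PARK -0-> INIT -0-> INIT -0-> INIT -2-> PARK -0-> INIT -1-> SPIN -1-> ARM -1-> WARM -0-> PARK -1-> RECV -2-> ARM -0-> ARM -2-> PARK -2-> RECV

RECV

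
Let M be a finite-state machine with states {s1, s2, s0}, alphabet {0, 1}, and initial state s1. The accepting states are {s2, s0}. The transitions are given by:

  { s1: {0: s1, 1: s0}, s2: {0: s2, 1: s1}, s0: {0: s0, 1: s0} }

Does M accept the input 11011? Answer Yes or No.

s1 → s0 → s0 → s0 → s0 → s0
End state s0 is accepting.

Yes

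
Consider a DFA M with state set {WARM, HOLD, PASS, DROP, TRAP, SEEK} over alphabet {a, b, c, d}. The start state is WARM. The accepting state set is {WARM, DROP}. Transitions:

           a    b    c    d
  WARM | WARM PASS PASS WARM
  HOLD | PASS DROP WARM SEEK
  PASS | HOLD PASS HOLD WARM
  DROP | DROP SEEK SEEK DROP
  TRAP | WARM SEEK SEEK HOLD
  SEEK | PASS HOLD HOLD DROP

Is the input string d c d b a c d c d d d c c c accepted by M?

Trace: WARM -d-> WARM -c-> PASS -d-> WARM -b-> PASS -a-> HOLD -c-> WARM -d-> WARM -c-> PASS -d-> WARM -d-> WARM -d-> WARM -c-> PASS -c-> HOLD -c-> WARM
End state WARM is accepting.

Yes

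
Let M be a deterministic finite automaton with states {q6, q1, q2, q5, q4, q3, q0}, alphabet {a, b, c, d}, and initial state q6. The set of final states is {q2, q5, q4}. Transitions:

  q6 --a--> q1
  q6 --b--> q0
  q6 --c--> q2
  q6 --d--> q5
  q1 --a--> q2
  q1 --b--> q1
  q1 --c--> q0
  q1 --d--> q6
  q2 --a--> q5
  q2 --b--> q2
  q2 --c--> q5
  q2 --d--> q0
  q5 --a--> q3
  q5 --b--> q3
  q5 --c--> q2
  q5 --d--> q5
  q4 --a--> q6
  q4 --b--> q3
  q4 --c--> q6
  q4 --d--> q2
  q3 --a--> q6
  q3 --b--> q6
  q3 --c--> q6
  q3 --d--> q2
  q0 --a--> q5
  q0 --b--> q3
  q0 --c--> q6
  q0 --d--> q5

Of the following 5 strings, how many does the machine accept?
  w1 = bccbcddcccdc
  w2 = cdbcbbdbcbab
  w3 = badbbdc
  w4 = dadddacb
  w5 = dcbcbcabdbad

w1: Trace: q6 -b-> q0 -c-> q6 -c-> q2 -b-> q2 -c-> q5 -d-> q5 -d-> q5 -c-> q2 -c-> q5 -c-> q2 -d-> q0 -c-> q6  → end q6, rejected
w2: Trace: q6 -c-> q2 -d-> q0 -b-> q3 -c-> q6 -b-> q0 -b-> q3 -d-> q2 -b-> q2 -c-> q5 -b-> q3 -a-> q6 -b-> q0  → end q0, rejected
w3: Trace: q6 -b-> q0 -a-> q5 -d-> q5 -b-> q3 -b-> q6 -d-> q5 -c-> q2  → end q2, accepted
w4: Trace: q6 -d-> q5 -a-> q3 -d-> q2 -d-> q0 -d-> q5 -a-> q3 -c-> q6 -b-> q0  → end q0, rejected
w5: Trace: q6 -d-> q5 -c-> q2 -b-> q2 -c-> q5 -b-> q3 -c-> q6 -a-> q1 -b-> q1 -d-> q6 -b-> q0 -a-> q5 -d-> q5  → end q5, accepted

2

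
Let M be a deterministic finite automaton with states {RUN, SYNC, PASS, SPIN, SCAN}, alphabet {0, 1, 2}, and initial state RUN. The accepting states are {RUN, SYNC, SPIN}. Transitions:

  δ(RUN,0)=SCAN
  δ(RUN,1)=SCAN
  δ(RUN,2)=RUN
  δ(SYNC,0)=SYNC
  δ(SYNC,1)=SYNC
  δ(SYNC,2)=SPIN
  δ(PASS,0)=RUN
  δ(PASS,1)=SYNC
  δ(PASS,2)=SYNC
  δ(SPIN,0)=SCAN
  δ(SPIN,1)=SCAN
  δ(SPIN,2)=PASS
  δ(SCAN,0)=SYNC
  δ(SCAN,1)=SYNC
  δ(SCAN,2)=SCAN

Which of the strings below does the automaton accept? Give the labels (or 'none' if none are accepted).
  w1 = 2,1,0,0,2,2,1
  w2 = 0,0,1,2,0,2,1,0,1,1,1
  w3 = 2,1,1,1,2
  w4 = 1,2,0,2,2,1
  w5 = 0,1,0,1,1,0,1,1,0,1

w1, w2, w3, w4, w5

w1: RUN → RUN → SCAN → SYNC → SYNC → SPIN → PASS → SYNC  → end SYNC, accepted
w2: RUN → SCAN → SYNC → SYNC → SPIN → SCAN → SCAN → SYNC → SYNC → SYNC → SYNC → SYNC  → end SYNC, accepted
w3: RUN → RUN → SCAN → SYNC → SYNC → SPIN  → end SPIN, accepted
w4: RUN → SCAN → SCAN → SYNC → SPIN → PASS → SYNC  → end SYNC, accepted
w5: RUN → SCAN → SYNC → SYNC → SYNC → SYNC → SYNC → SYNC → SYNC → SYNC → SYNC  → end SYNC, accepted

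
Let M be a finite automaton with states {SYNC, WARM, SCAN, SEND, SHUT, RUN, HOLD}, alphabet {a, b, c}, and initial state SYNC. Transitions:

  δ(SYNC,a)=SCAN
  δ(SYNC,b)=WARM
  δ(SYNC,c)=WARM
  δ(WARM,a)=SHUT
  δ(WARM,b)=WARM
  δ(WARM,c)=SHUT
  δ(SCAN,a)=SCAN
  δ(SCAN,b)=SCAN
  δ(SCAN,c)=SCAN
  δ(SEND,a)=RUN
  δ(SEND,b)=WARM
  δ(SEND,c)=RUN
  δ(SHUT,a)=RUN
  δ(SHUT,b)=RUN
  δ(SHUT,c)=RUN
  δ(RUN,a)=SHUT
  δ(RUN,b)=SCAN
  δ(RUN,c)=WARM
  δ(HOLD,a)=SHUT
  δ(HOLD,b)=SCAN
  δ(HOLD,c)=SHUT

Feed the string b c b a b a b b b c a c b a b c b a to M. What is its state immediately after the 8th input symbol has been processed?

SCAN

SYNC → WARM → SHUT → RUN → SHUT → RUN → SHUT → RUN → SCAN
After 8 symbols: SCAN.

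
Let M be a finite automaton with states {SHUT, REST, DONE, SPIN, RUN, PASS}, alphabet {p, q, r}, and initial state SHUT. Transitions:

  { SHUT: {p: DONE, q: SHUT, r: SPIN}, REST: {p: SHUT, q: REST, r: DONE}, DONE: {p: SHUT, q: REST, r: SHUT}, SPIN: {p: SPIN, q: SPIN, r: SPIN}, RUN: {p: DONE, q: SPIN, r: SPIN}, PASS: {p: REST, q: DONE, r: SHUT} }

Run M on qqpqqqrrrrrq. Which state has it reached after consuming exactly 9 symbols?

SPIN

SHUT → SHUT → SHUT → DONE → REST → REST → REST → DONE → SHUT → SPIN
After 9 symbols: SPIN.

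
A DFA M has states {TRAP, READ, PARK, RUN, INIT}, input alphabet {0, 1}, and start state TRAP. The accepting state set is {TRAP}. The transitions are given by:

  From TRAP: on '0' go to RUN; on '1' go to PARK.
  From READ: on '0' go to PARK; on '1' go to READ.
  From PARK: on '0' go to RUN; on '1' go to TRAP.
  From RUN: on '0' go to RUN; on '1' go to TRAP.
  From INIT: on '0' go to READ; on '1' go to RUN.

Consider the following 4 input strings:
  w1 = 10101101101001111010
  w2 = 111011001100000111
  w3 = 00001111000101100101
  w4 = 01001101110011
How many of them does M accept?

w1:
  start at TRAP
  read '1': TRAP → PARK
  read '0': PARK → RUN
  read '1': RUN → TRAP
  read '0': TRAP → RUN
  read '1': RUN → TRAP
  read '1': TRAP → PARK
  read '0': PARK → RUN
  read '1': RUN → TRAP
  read '1': TRAP → PARK
  read '0': PARK → RUN
  read '1': RUN → TRAP
  read '0': TRAP → RUN
  read '0': RUN → RUN
  read '1': RUN → TRAP
  read '1': TRAP → PARK
  read '1': PARK → TRAP
  read '1': TRAP → PARK
  read '0': PARK → RUN
  read '1': RUN → TRAP
  read '0': TRAP → RUN
  end RUN, rejected
w2:
  start at TRAP
  read '1': TRAP → PARK
  read '1': PARK → TRAP
  read '1': TRAP → PARK
  read '0': PARK → RUN
  read '1': RUN → TRAP
  read '1': TRAP → PARK
  read '0': PARK → RUN
  read '0': RUN → RUN
  read '1': RUN → TRAP
  read '1': TRAP → PARK
  read '0': PARK → RUN
  read '0': RUN → RUN
  read '0': RUN → RUN
  read '0': RUN → RUN
  read '0': RUN → RUN
  read '1': RUN → TRAP
  read '1': TRAP → PARK
  read '1': PARK → TRAP
  end TRAP, accepted
w3:
  start at TRAP
  read '0': TRAP → RUN
  read '0': RUN → RUN
  read '0': RUN → RUN
  read '0': RUN → RUN
  read '1': RUN → TRAP
  read '1': TRAP → PARK
  read '1': PARK → TRAP
  read '1': TRAP → PARK
  read '0': PARK → RUN
  read '0': RUN → RUN
  read '0': RUN → RUN
  read '1': RUN → TRAP
  read '0': TRAP → RUN
  read '1': RUN → TRAP
  read '1': TRAP → PARK
  read '0': PARK → RUN
  read '0': RUN → RUN
  read '1': RUN → TRAP
  read '0': TRAP → RUN
  read '1': RUN → TRAP
  end TRAP, accepted
w4:
  start at TRAP
  read '0': TRAP → RUN
  read '1': RUN → TRAP
  read '0': TRAP → RUN
  read '0': RUN → RUN
  read '1': RUN → TRAP
  read '1': TRAP → PARK
  read '0': PARK → RUN
  read '1': RUN → TRAP
  read '1': TRAP → PARK
  read '1': PARK → TRAP
  read '0': TRAP → RUN
  read '0': RUN → RUN
  read '1': RUN → TRAP
  read '1': TRAP → PARK
  end PARK, rejected

2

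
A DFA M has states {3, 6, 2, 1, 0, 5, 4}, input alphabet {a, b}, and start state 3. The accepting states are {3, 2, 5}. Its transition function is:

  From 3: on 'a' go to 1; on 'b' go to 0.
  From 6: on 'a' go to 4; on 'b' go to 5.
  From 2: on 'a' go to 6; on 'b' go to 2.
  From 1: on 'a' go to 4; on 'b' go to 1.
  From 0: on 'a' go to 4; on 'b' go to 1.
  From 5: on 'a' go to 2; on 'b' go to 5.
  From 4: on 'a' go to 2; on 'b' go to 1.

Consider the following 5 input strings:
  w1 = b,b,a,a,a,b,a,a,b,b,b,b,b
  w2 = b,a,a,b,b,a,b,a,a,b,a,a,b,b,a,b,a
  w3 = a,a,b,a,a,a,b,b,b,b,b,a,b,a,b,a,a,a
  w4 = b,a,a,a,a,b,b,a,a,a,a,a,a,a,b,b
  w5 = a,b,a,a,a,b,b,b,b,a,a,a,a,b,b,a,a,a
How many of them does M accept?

2

w1: 3 → 0 → 1 → 4 → 2 → 6 → 5 → 2 → 6 → 5 → 5 → 5 → 5 → 5  → end 5, accepted
w2: 3 → 0 → 4 → 2 → 2 → 2 → 6 → 5 → 2 → 6 → 5 → 2 → 6 → 5 → 5 → 2 → 2 → 6  → end 6, rejected
w3: 3 → 1 → 4 → 1 → 4 → 2 → 6 → 5 → 5 → 5 → 5 → 5 → 2 → 2 → 6 → 5 → 2 → 6 → 4  → end 4, rejected
w4: 3 → 0 → 4 → 2 → 6 → 4 → 1 → 1 → 4 → 2 → 6 → 4 → 2 → 6 → 4 → 1 → 1  → end 1, rejected
w5: 3 → 1 → 1 → 4 → 2 → 6 → 5 → 5 → 5 → 5 → 2 → 6 → 4 → 2 → 2 → 2 → 6 → 4 → 2  → end 2, accepted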